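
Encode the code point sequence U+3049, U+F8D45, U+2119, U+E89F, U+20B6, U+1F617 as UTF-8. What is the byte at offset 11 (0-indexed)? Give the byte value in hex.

0xA2

U+3049 → 3-byte form E3 81 89 at offsets 0–2.
U+F8D45 → 4-byte form F3 B8 B5 85 at offsets 3–6.
U+2119 → 3-byte form E2 84 99 at offsets 7–9.
U+E89F → 3-byte form EE A2 9F at offsets 10–12.
Offset 11 falls in char 4's range; it's byte 2 of EE A2 9F = 0xA2.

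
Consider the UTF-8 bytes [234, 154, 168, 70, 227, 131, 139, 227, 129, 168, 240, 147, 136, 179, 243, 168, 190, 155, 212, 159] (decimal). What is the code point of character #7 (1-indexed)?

Offset 0: leading byte 0xEA = 11101010 → 3-byte char #1 = EA 9A A8.
Offset 3: leading byte 0x46 = 01000110 → 1-byte char #2 = 46.
Offset 4: leading byte 0xE3 = 11100011 → 3-byte char #3 = E3 83 8B.
Offset 7: leading byte 0xE3 = 11100011 → 3-byte char #4 = E3 81 A8.
Offset 10: leading byte 0xF0 = 11110000 → 4-byte char #5 = F0 93 88 B3.
Offset 14: leading byte 0xF3 = 11110011 → 4-byte char #6 = F3 A8 BE 9B.
Offset 18: leading byte 0xD4 = 11010100 → 2-byte char #7 = D4 9F.
Leading byte 0xD4 = 11010100 matches 110xxxxx → 2-byte sequence.
Byte 1: 0xD4 = 11010100, payload 10100 (5 bits).
Byte 2: 0x9F = 10011111 (10xxxxxx ✓), payload 011111.
Concatenate: 10100011111 = 0x51F (11 bits → U+051F).

U+051F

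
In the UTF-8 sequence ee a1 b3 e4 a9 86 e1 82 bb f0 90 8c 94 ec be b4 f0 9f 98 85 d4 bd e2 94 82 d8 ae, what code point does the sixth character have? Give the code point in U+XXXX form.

U+1F605

Offset 0: leading byte 0xEE = 11101110 → 3-byte char #1 = EE A1 B3.
Offset 3: leading byte 0xE4 = 11100100 → 3-byte char #2 = E4 A9 86.
Offset 6: leading byte 0xE1 = 11100001 → 3-byte char #3 = E1 82 BB.
Offset 9: leading byte 0xF0 = 11110000 → 4-byte char #4 = F0 90 8C 94.
Offset 13: leading byte 0xEC = 11101100 → 3-byte char #5 = EC BE B4.
Offset 16: leading byte 0xF0 = 11110000 → 4-byte char #6 = F0 9F 98 85.
Leading byte 0xF0 = 11110000 matches 11110xxx → 4-byte sequence.
Byte 1: 0xF0 = 11110000, payload 000 (3 bits).
Byte 2: 0x9F = 10011111 (10xxxxxx ✓), payload 011111.
Byte 3: 0x98 = 10011000 (10xxxxxx ✓), payload 011000.
Byte 4: 0x85 = 10000101 (10xxxxxx ✓), payload 000101.
Concatenate: 000011111011000000101 = 0x1F605 (21 bits → U+1F605).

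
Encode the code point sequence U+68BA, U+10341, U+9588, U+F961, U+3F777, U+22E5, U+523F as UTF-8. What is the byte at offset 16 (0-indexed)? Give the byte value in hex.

0xB7

U+68BA → 3-byte form E6 A2 BA at offsets 0–2.
U+10341 → 4-byte form F0 90 8D 81 at offsets 3–6.
U+9588 → 3-byte form E9 96 88 at offsets 7–9.
U+F961 → 3-byte form EF A5 A1 at offsets 10–12.
U+3F777 → 4-byte form F0 BF 9D B7 at offsets 13–16.
Offset 16 falls in char 5's range; it's byte 4 of F0 BF 9D B7 = 0xB7.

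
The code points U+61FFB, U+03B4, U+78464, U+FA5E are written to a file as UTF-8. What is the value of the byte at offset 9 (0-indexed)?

U+61FFB → 4-byte form F1 A1 BF BB at offsets 0–3.
U+03B4 → 2-byte form CE B4 at offsets 4–5.
U+78464 → 4-byte form F1 B8 91 A4 at offsets 6–9.
Offset 9 falls in char 3's range; it's byte 4 of F1 B8 91 A4 = 0xA4.

0xA4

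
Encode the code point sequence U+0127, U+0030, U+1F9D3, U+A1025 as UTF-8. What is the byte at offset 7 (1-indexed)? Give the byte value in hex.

1-indexed offset 7 is 0-indexed offset 6.
U+0127 → 2-byte form C4 A7 at offsets 0–1.
U+0030 → 1-byte form 30 at offsets 2–2.
U+1F9D3 → 4-byte form F0 9F A7 93 at offsets 3–6.
Offset 6 falls in char 3's range; it's byte 4 of F0 9F A7 93 = 0x93.

0x93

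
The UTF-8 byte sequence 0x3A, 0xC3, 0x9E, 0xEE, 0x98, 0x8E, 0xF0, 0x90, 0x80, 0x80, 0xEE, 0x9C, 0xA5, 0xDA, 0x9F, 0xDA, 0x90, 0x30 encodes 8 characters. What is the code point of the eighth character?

Offset 0: leading byte 0x3A = 00111010 → 1-byte char #1 = 3A.
Offset 1: leading byte 0xC3 = 11000011 → 2-byte char #2 = C3 9E.
Offset 3: leading byte 0xEE = 11101110 → 3-byte char #3 = EE 98 8E.
Offset 6: leading byte 0xF0 = 11110000 → 4-byte char #4 = F0 90 80 80.
Offset 10: leading byte 0xEE = 11101110 → 3-byte char #5 = EE 9C A5.
Offset 13: leading byte 0xDA = 11011010 → 2-byte char #6 = DA 9F.
Offset 15: leading byte 0xDA = 11011010 → 2-byte char #7 = DA 90.
Offset 17: leading byte 0x30 = 00110000 → 1-byte char #8 = 30.
Leading byte 0x30 = 00110000 matches 0xxxxxxx → 1-byte sequence.
Byte 1: 0x30 = 00110000, payload 0110000 (7 bits).
Concatenate: 0110000 = 0x30 (7 bits → U+0030).

U+0030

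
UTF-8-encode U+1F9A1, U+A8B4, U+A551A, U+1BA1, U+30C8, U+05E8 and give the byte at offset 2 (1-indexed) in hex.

1-indexed offset 2 is 0-indexed offset 1.
U+1F9A1 → 4-byte form F0 9F A6 A1 at offsets 0–3.
Offset 1 falls in char 1's range; it's byte 2 of F0 9F A6 A1 = 0x9F.

0x9F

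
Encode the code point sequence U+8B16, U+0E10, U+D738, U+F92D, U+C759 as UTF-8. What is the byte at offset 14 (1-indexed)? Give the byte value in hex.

1-indexed offset 14 is 0-indexed offset 13.
U+8B16 → 3-byte form E8 AC 96 at offsets 0–2.
U+0E10 → 3-byte form E0 B8 90 at offsets 3–5.
U+D738 → 3-byte form ED 9C B8 at offsets 6–8.
U+F92D → 3-byte form EF A4 AD at offsets 9–11.
U+C759 → 3-byte form EC 9D 99 at offsets 12–14.
Offset 13 falls in char 5's range; it's byte 2 of EC 9D 99 = 0x9D.

0x9D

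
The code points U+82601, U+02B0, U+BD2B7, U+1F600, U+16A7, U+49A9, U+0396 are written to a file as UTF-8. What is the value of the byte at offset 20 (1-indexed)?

1-indexed offset 20 is 0-indexed offset 19.
U+82601 → 4-byte form F2 82 98 81 at offsets 0–3.
U+02B0 → 2-byte form CA B0 at offsets 4–5.
U+BD2B7 → 4-byte form F2 BD 8A B7 at offsets 6–9.
U+1F600 → 4-byte form F0 9F 98 80 at offsets 10–13.
U+16A7 → 3-byte form E1 9A A7 at offsets 14–16.
U+49A9 → 3-byte form E4 A6 A9 at offsets 17–19.
Offset 19 falls in char 6's range; it's byte 3 of E4 A6 A9 = 0xA9.

0xA9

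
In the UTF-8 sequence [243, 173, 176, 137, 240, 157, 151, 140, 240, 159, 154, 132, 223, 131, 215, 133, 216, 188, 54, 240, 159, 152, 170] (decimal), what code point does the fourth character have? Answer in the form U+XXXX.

Offset 0: leading byte 0xF3 = 11110011 → 4-byte char #1 = F3 AD B0 89.
Offset 4: leading byte 0xF0 = 11110000 → 4-byte char #2 = F0 9D 97 8C.
Offset 8: leading byte 0xF0 = 11110000 → 4-byte char #3 = F0 9F 9A 84.
Offset 12: leading byte 0xDF = 11011111 → 2-byte char #4 = DF 83.
Leading byte 0xDF = 11011111 matches 110xxxxx → 2-byte sequence.
Byte 1: 0xDF = 11011111, payload 11111 (5 bits).
Byte 2: 0x83 = 10000011 (10xxxxxx ✓), payload 000011.
Concatenate: 11111000011 = 0x7C3 (11 bits → U+07C3).

U+07C3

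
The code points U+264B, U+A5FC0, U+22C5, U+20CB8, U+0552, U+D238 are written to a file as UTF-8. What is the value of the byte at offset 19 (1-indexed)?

0xB8

1-indexed offset 19 is 0-indexed offset 18.
U+264B → 3-byte form E2 99 8B at offsets 0–2.
U+A5FC0 → 4-byte form F2 A5 BF 80 at offsets 3–6.
U+22C5 → 3-byte form E2 8B 85 at offsets 7–9.
U+20CB8 → 4-byte form F0 A0 B2 B8 at offsets 10–13.
U+0552 → 2-byte form D5 92 at offsets 14–15.
U+D238 → 3-byte form ED 88 B8 at offsets 16–18.
Offset 18 falls in char 6's range; it's byte 3 of ED 88 B8 = 0xB8.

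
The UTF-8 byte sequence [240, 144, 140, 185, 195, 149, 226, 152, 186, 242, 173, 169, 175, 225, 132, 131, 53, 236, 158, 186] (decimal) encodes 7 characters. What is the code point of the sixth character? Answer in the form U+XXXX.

Offset 0: leading byte 0xF0 = 11110000 → 4-byte char #1 = F0 90 8C B9.
Offset 4: leading byte 0xC3 = 11000011 → 2-byte char #2 = C3 95.
Offset 6: leading byte 0xE2 = 11100010 → 3-byte char #3 = E2 98 BA.
Offset 9: leading byte 0xF2 = 11110010 → 4-byte char #4 = F2 AD A9 AF.
Offset 13: leading byte 0xE1 = 11100001 → 3-byte char #5 = E1 84 83.
Offset 16: leading byte 0x35 = 00110101 → 1-byte char #6 = 35.
Leading byte 0x35 = 00110101 matches 0xxxxxxx → 1-byte sequence.
Byte 1: 0x35 = 00110101, payload 0110101 (7 bits).
Concatenate: 0110101 = 0x35 (7 bits → U+0035).

U+0035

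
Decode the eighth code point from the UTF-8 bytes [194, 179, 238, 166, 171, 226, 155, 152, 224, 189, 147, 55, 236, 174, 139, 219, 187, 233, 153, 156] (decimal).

U+965C

Offset 0: leading byte 0xC2 = 11000010 → 2-byte char #1 = C2 B3.
Offset 2: leading byte 0xEE = 11101110 → 3-byte char #2 = EE A6 AB.
Offset 5: leading byte 0xE2 = 11100010 → 3-byte char #3 = E2 9B 98.
Offset 8: leading byte 0xE0 = 11100000 → 3-byte char #4 = E0 BD 93.
Offset 11: leading byte 0x37 = 00110111 → 1-byte char #5 = 37.
Offset 12: leading byte 0xEC = 11101100 → 3-byte char #6 = EC AE 8B.
Offset 15: leading byte 0xDB = 11011011 → 2-byte char #7 = DB BB.
Offset 17: leading byte 0xE9 = 11101001 → 3-byte char #8 = E9 99 9C.
Leading byte 0xE9 = 11101001 matches 1110xxxx → 3-byte sequence.
Byte 1: 0xE9 = 11101001, payload 1001 (4 bits).
Byte 2: 0x99 = 10011001 (10xxxxxx ✓), payload 011001.
Byte 3: 0x9C = 10011100 (10xxxxxx ✓), payload 011100.
Concatenate: 1001011001011100 = 0x965C (16 bits → U+965C).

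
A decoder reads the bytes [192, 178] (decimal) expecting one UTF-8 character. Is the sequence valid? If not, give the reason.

invalid (overlong encoding)

Leading byte 0xC0 = 11000000 → 2-byte form.
Continuation bytes all match 10xxxxxx. Payload decodes to 0x32.
But 0x32 < 0x80, the minimum for a 2-byte sequence — this is an overlong encoding.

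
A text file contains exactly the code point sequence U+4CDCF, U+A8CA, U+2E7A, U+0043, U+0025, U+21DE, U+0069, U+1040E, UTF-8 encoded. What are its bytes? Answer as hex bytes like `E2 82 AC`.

U+4CDCF: 4-byte form → F1 8C B7 8F.
U+A8CA: 3-byte form → EA A3 8A.
U+2E7A: 3-byte form → E2 B9 BA.
U+0043: 1-byte form → 43.
U+0025: 1-byte form → 25.
U+21DE: 3-byte form → E2 87 9E.
U+0069: 1-byte form → 69.
U+1040E: 4-byte form → F0 90 90 8E.
Concatenated (20 bytes): F1 8C B7 8F EA A3 8A E2 B9 BA 43 25 E2 87 9E 69 F0 90 90 8E.

F1 8C B7 8F EA A3 8A E2 B9 BA 43 25 E2 87 9E 69 F0 90 90 8E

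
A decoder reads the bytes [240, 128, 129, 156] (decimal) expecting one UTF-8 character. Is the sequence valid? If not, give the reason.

invalid (overlong encoding)

Leading byte 0xF0 = 11110000 → 4-byte form.
Continuation bytes all match 10xxxxxx. Payload decodes to 0x5C.
But 0x5C < 0x10000, the minimum for a 4-byte sequence — this is an overlong encoding.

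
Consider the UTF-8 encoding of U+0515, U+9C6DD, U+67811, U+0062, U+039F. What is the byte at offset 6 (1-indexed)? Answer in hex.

0x9D

1-indexed offset 6 is 0-indexed offset 5.
U+0515 → 2-byte form D4 95 at offsets 0–1.
U+9C6DD → 4-byte form F2 9C 9B 9D at offsets 2–5.
Offset 5 falls in char 2's range; it's byte 4 of F2 9C 9B 9D = 0x9D.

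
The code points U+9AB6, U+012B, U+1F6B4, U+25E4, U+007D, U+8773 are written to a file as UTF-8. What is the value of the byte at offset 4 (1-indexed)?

0xC4

1-indexed offset 4 is 0-indexed offset 3.
U+9AB6 → 3-byte form E9 AA B6 at offsets 0–2.
U+012B → 2-byte form C4 AB at offsets 3–4.
Offset 3 falls in char 2's range; it's byte 1 of C4 AB = 0xC4.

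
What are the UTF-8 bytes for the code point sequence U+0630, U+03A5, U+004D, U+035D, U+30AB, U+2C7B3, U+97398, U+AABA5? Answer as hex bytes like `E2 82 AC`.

D8 B0 CE A5 4D CD 9D E3 82 AB F0 AC 9E B3 F2 97 8E 98 F2 AA AE A5

U+0630: 2-byte form → D8 B0.
U+03A5: 2-byte form → CE A5.
U+004D: 1-byte form → 4D.
U+035D: 2-byte form → CD 9D.
U+30AB: 3-byte form → E3 82 AB.
U+2C7B3: 4-byte form → F0 AC 9E B3.
U+97398: 4-byte form → F2 97 8E 98.
U+AABA5: 4-byte form → F2 AA AE A5.
Concatenated (22 bytes): D8 B0 CE A5 4D CD 9D E3 82 AB F0 AC 9E B3 F2 97 8E 98 F2 AA AE A5.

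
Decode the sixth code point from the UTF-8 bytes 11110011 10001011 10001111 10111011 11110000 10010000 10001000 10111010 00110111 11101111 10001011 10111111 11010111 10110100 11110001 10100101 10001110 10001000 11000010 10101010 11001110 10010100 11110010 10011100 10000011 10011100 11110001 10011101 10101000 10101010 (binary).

U+65388

Offset 0: leading byte 0xF3 = 11110011 → 4-byte char #1 = F3 8B 8F BB.
Offset 4: leading byte 0xF0 = 11110000 → 4-byte char #2 = F0 90 88 BA.
Offset 8: leading byte 0x37 = 00110111 → 1-byte char #3 = 37.
Offset 9: leading byte 0xEF = 11101111 → 3-byte char #4 = EF 8B BF.
Offset 12: leading byte 0xD7 = 11010111 → 2-byte char #5 = D7 B4.
Offset 14: leading byte 0xF1 = 11110001 → 4-byte char #6 = F1 A5 8E 88.
Leading byte 0xF1 = 11110001 matches 11110xxx → 4-byte sequence.
Byte 1: 0xF1 = 11110001, payload 001 (3 bits).
Byte 2: 0xA5 = 10100101 (10xxxxxx ✓), payload 100101.
Byte 3: 0x8E = 10001110 (10xxxxxx ✓), payload 001110.
Byte 4: 0x88 = 10001000 (10xxxxxx ✓), payload 001000.
Concatenate: 001100101001110001000 = 0x65388 (21 bits → U+65388).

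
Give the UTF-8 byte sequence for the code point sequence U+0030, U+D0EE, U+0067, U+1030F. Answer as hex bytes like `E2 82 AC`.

U+0030: 1-byte form → 30.
U+D0EE: 3-byte form → ED 83 AE.
U+0067: 1-byte form → 67.
U+1030F: 4-byte form → F0 90 8C 8F.
Concatenated (9 bytes): 30 ED 83 AE 67 F0 90 8C 8F.

30 ED 83 AE 67 F0 90 8C 8F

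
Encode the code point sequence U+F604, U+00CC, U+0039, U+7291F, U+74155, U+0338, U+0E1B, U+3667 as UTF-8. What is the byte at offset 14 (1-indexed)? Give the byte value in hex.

1-indexed offset 14 is 0-indexed offset 13.
U+F604 → 3-byte form EF 98 84 at offsets 0–2.
U+00CC → 2-byte form C3 8C at offsets 3–4.
U+0039 → 1-byte form 39 at offsets 5–5.
U+7291F → 4-byte form F1 B2 A4 9F at offsets 6–9.
U+74155 → 4-byte form F1 B4 85 95 at offsets 10–13.
Offset 13 falls in char 5's range; it's byte 4 of F1 B4 85 95 = 0x95.

0x95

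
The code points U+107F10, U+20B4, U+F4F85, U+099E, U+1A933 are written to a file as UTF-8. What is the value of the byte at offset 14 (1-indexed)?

0x9E

1-indexed offset 14 is 0-indexed offset 13.
U+107F10 → 4-byte form F4 87 BC 90 at offsets 0–3.
U+20B4 → 3-byte form E2 82 B4 at offsets 4–6.
U+F4F85 → 4-byte form F3 B4 BE 85 at offsets 7–10.
U+099E → 3-byte form E0 A6 9E at offsets 11–13.
Offset 13 falls in char 4's range; it's byte 3 of E0 A6 9E = 0x9E.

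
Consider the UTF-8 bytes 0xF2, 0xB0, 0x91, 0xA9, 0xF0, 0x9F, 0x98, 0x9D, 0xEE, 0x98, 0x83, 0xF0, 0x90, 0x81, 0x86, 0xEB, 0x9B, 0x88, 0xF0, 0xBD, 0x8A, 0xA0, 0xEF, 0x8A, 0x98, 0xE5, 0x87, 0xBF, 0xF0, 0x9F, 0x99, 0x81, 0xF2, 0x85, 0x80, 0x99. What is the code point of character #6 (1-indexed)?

Offset 0: leading byte 0xF2 = 11110010 → 4-byte char #1 = F2 B0 91 A9.
Offset 4: leading byte 0xF0 = 11110000 → 4-byte char #2 = F0 9F 98 9D.
Offset 8: leading byte 0xEE = 11101110 → 3-byte char #3 = EE 98 83.
Offset 11: leading byte 0xF0 = 11110000 → 4-byte char #4 = F0 90 81 86.
Offset 15: leading byte 0xEB = 11101011 → 3-byte char #5 = EB 9B 88.
Offset 18: leading byte 0xF0 = 11110000 → 4-byte char #6 = F0 BD 8A A0.
Leading byte 0xF0 = 11110000 matches 11110xxx → 4-byte sequence.
Byte 1: 0xF0 = 11110000, payload 000 (3 bits).
Byte 2: 0xBD = 10111101 (10xxxxxx ✓), payload 111101.
Byte 3: 0x8A = 10001010 (10xxxxxx ✓), payload 001010.
Byte 4: 0xA0 = 10100000 (10xxxxxx ✓), payload 100000.
Concatenate: 000111101001010100000 = 0x3D2A0 (21 bits → U+3D2A0).

U+3D2A0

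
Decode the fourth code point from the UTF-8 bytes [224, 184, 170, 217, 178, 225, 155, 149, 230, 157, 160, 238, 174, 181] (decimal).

Offset 0: leading byte 0xE0 = 11100000 → 3-byte char #1 = E0 B8 AA.
Offset 3: leading byte 0xD9 = 11011001 → 2-byte char #2 = D9 B2.
Offset 5: leading byte 0xE1 = 11100001 → 3-byte char #3 = E1 9B 95.
Offset 8: leading byte 0xE6 = 11100110 → 3-byte char #4 = E6 9D A0.
Leading byte 0xE6 = 11100110 matches 1110xxxx → 3-byte sequence.
Byte 1: 0xE6 = 11100110, payload 0110 (4 bits).
Byte 2: 0x9D = 10011101 (10xxxxxx ✓), payload 011101.
Byte 3: 0xA0 = 10100000 (10xxxxxx ✓), payload 100000.
Concatenate: 0110011101100000 = 0x6760 (16 bits → U+6760).

U+6760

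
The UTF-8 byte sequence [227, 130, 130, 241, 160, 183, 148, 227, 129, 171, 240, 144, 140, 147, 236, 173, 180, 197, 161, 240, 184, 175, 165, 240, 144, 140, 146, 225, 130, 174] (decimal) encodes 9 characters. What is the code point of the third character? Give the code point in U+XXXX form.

U+306B

Offset 0: leading byte 0xE3 = 11100011 → 3-byte char #1 = E3 82 82.
Offset 3: leading byte 0xF1 = 11110001 → 4-byte char #2 = F1 A0 B7 94.
Offset 7: leading byte 0xE3 = 11100011 → 3-byte char #3 = E3 81 AB.
Leading byte 0xE3 = 11100011 matches 1110xxxx → 3-byte sequence.
Byte 1: 0xE3 = 11100011, payload 0011 (4 bits).
Byte 2: 0x81 = 10000001 (10xxxxxx ✓), payload 000001.
Byte 3: 0xAB = 10101011 (10xxxxxx ✓), payload 101011.
Concatenate: 0011000001101011 = 0x306B (16 bits → U+306B).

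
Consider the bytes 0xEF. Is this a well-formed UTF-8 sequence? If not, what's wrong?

invalid (sequence truncated)

Leading byte 0xEF = 11101111 → 3-byte form, but only 1 byte is present.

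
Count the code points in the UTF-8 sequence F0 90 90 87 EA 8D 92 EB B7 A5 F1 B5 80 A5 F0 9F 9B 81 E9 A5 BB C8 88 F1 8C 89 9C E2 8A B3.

9

Byte at offset 0: 0xF0 = 11110000 → 4-byte char (#1). Advance 4.
Byte at offset 4: 0xEA = 11101010 → 3-byte char (#2). Advance 3.
Byte at offset 7: 0xEB = 11101011 → 3-byte char (#3). Advance 3.
Byte at offset 10: 0xF1 = 11110001 → 4-byte char (#4). Advance 4.
Byte at offset 14: 0xF0 = 11110000 → 4-byte char (#5). Advance 4.
Byte at offset 18: 0xE9 = 11101001 → 3-byte char (#6). Advance 3.
Byte at offset 21: 0xC8 = 11001000 → 2-byte char (#7). Advance 2.
Byte at offset 23: 0xF1 = 11110001 → 4-byte char (#8). Advance 4.
Byte at offset 27: 0xE2 = 11100010 → 3-byte char (#9). Advance 3.
Reached end at offset 30 after 9 code points.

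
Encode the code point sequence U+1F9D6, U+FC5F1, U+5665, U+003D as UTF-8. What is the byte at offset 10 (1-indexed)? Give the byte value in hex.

0x99

1-indexed offset 10 is 0-indexed offset 9.
U+1F9D6 → 4-byte form F0 9F A7 96 at offsets 0–3.
U+FC5F1 → 4-byte form F3 BC 97 B1 at offsets 4–7.
U+5665 → 3-byte form E5 99 A5 at offsets 8–10.
Offset 9 falls in char 3's range; it's byte 2 of E5 99 A5 = 0x99.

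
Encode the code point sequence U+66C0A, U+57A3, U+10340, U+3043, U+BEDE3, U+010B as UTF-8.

F1 A6 B0 8A E5 9E A3 F0 90 8D 80 E3 81 83 F2 BE B7 A3 C4 8B

U+66C0A: 4-byte form → F1 A6 B0 8A.
U+57A3: 3-byte form → E5 9E A3.
U+10340: 4-byte form → F0 90 8D 80.
U+3043: 3-byte form → E3 81 83.
U+BEDE3: 4-byte form → F2 BE B7 A3.
U+010B: 2-byte form → C4 8B.
Concatenated (20 bytes): F1 A6 B0 8A E5 9E A3 F0 90 8D 80 E3 81 83 F2 BE B7 A3 C4 8B.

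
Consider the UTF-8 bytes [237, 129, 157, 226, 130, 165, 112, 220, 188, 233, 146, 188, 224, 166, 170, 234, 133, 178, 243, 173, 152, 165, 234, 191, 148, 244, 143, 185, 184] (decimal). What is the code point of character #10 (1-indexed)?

U+10FE78

Offset 0: leading byte 0xED = 11101101 → 3-byte char #1 = ED 81 9D.
Offset 3: leading byte 0xE2 = 11100010 → 3-byte char #2 = E2 82 A5.
Offset 6: leading byte 0x70 = 01110000 → 1-byte char #3 = 70.
Offset 7: leading byte 0xDC = 11011100 → 2-byte char #4 = DC BC.
Offset 9: leading byte 0xE9 = 11101001 → 3-byte char #5 = E9 92 BC.
Offset 12: leading byte 0xE0 = 11100000 → 3-byte char #6 = E0 A6 AA.
Offset 15: leading byte 0xEA = 11101010 → 3-byte char #7 = EA 85 B2.
Offset 18: leading byte 0xF3 = 11110011 → 4-byte char #8 = F3 AD 98 A5.
Offset 22: leading byte 0xEA = 11101010 → 3-byte char #9 = EA BF 94.
Offset 25: leading byte 0xF4 = 11110100 → 4-byte char #10 = F4 8F B9 B8.
Leading byte 0xF4 = 11110100 matches 11110xxx → 4-byte sequence.
Byte 1: 0xF4 = 11110100, payload 100 (3 bits).
Byte 2: 0x8F = 10001111 (10xxxxxx ✓), payload 001111.
Byte 3: 0xB9 = 10111001 (10xxxxxx ✓), payload 111001.
Byte 4: 0xB8 = 10111000 (10xxxxxx ✓), payload 111000.
Concatenate: 100001111111001111000 = 0x10FE78 (21 bits → U+10FE78).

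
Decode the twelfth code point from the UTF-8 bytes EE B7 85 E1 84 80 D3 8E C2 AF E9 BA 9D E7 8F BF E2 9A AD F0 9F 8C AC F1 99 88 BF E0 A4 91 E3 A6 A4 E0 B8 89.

Offset 0: leading byte 0xEE = 11101110 → 3-byte char #1 = EE B7 85.
Offset 3: leading byte 0xE1 = 11100001 → 3-byte char #2 = E1 84 80.
Offset 6: leading byte 0xD3 = 11010011 → 2-byte char #3 = D3 8E.
Offset 8: leading byte 0xC2 = 11000010 → 2-byte char #4 = C2 AF.
Offset 10: leading byte 0xE9 = 11101001 → 3-byte char #5 = E9 BA 9D.
Offset 13: leading byte 0xE7 = 11100111 → 3-byte char #6 = E7 8F BF.
Offset 16: leading byte 0xE2 = 11100010 → 3-byte char #7 = E2 9A AD.
Offset 19: leading byte 0xF0 = 11110000 → 4-byte char #8 = F0 9F 8C AC.
Offset 23: leading byte 0xF1 = 11110001 → 4-byte char #9 = F1 99 88 BF.
Offset 27: leading byte 0xE0 = 11100000 → 3-byte char #10 = E0 A4 91.
Offset 30: leading byte 0xE3 = 11100011 → 3-byte char #11 = E3 A6 A4.
Offset 33: leading byte 0xE0 = 11100000 → 3-byte char #12 = E0 B8 89.
Leading byte 0xE0 = 11100000 matches 1110xxxx → 3-byte sequence.
Byte 1: 0xE0 = 11100000, payload 0000 (4 bits).
Byte 2: 0xB8 = 10111000 (10xxxxxx ✓), payload 111000.
Byte 3: 0x89 = 10001001 (10xxxxxx ✓), payload 001001.
Concatenate: 0000111000001001 = 0xE09 (16 bits → U+0E09).

U+0E09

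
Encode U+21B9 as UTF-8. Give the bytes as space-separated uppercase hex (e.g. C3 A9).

U+21B9 = 0x21B9 = 8633 decimal. In range U+0800–U+FFFF → 3-byte form: 1110xxxx 10xxxxxx 10xxxxxx.
Binary (16 bits): 0010000110111001.
Split 4+6+6: 0010 | 000110 | 111001.
Byte 1: 11100010 = 0xE2.
Byte 2: 10000110 = 0x86.
Byte 3: 10111001 = 0xB9.

E2 86 B9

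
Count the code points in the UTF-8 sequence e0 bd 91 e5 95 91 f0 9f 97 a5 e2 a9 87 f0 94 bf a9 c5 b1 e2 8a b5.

7

Byte at offset 0: 0xE0 = 11100000 → 3-byte char (#1). Advance 3.
Byte at offset 3: 0xE5 = 11100101 → 3-byte char (#2). Advance 3.
Byte at offset 6: 0xF0 = 11110000 → 4-byte char (#3). Advance 4.
Byte at offset 10: 0xE2 = 11100010 → 3-byte char (#4). Advance 3.
Byte at offset 13: 0xF0 = 11110000 → 4-byte char (#5). Advance 4.
Byte at offset 17: 0xC5 = 11000101 → 2-byte char (#6). Advance 2.
Byte at offset 19: 0xE2 = 11100010 → 3-byte char (#7). Advance 3.
Reached end at offset 22 after 7 code points.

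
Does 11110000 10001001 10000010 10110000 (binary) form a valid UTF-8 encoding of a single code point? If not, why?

Leading byte 0xF0 = 11110000 → 4-byte form.
Continuation bytes all match 10xxxxxx. Payload decodes to 0x90B0.
But 0x90B0 < 0x10000, the minimum for a 4-byte sequence — this is an overlong encoding.

invalid (overlong encoding)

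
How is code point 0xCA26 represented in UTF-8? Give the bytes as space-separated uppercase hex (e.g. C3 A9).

EC A8 A6

U+CA26 = 0xCA26 = 51750 decimal. In range U+0800–U+FFFF → 3-byte form: 1110xxxx 10xxxxxx 10xxxxxx.
Binary (16 bits): 1100101000100110.
Split 4+6+6: 1100 | 101000 | 100110.
Byte 1: 11101100 = 0xEC.
Byte 2: 10101000 = 0xA8.
Byte 3: 10100110 = 0xA6.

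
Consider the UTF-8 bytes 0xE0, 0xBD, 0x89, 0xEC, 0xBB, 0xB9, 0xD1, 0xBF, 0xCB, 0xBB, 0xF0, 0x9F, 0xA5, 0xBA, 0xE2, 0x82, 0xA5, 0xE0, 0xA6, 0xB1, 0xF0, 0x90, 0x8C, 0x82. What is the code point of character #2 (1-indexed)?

U+CEF9

Offset 0: leading byte 0xE0 = 11100000 → 3-byte char #1 = E0 BD 89.
Offset 3: leading byte 0xEC = 11101100 → 3-byte char #2 = EC BB B9.
Leading byte 0xEC = 11101100 matches 1110xxxx → 3-byte sequence.
Byte 1: 0xEC = 11101100, payload 1100 (4 bits).
Byte 2: 0xBB = 10111011 (10xxxxxx ✓), payload 111011.
Byte 3: 0xB9 = 10111001 (10xxxxxx ✓), payload 111001.
Concatenate: 1100111011111001 = 0xCEF9 (16 bits → U+CEF9).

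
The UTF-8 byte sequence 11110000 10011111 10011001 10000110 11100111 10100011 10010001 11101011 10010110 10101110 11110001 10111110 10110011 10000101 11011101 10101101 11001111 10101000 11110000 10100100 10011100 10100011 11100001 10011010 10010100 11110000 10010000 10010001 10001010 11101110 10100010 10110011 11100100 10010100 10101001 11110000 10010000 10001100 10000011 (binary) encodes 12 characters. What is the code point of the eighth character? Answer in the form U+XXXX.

Offset 0: leading byte 0xF0 = 11110000 → 4-byte char #1 = F0 9F 99 86.
Offset 4: leading byte 0xE7 = 11100111 → 3-byte char #2 = E7 A3 91.
Offset 7: leading byte 0xEB = 11101011 → 3-byte char #3 = EB 96 AE.
Offset 10: leading byte 0xF1 = 11110001 → 4-byte char #4 = F1 BE B3 85.
Offset 14: leading byte 0xDD = 11011101 → 2-byte char #5 = DD AD.
Offset 16: leading byte 0xCF = 11001111 → 2-byte char #6 = CF A8.
Offset 18: leading byte 0xF0 = 11110000 → 4-byte char #7 = F0 A4 9C A3.
Offset 22: leading byte 0xE1 = 11100001 → 3-byte char #8 = E1 9A 94.
Leading byte 0xE1 = 11100001 matches 1110xxxx → 3-byte sequence.
Byte 1: 0xE1 = 11100001, payload 0001 (4 bits).
Byte 2: 0x9A = 10011010 (10xxxxxx ✓), payload 011010.
Byte 3: 0x94 = 10010100 (10xxxxxx ✓), payload 010100.
Concatenate: 0001011010010100 = 0x1694 (16 bits → U+1694).

U+1694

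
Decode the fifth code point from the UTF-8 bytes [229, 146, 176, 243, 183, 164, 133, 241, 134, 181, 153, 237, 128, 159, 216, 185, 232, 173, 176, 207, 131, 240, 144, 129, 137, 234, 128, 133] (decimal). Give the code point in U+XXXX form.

Offset 0: leading byte 0xE5 = 11100101 → 3-byte char #1 = E5 92 B0.
Offset 3: leading byte 0xF3 = 11110011 → 4-byte char #2 = F3 B7 A4 85.
Offset 7: leading byte 0xF1 = 11110001 → 4-byte char #3 = F1 86 B5 99.
Offset 11: leading byte 0xED = 11101101 → 3-byte char #4 = ED 80 9F.
Offset 14: leading byte 0xD8 = 11011000 → 2-byte char #5 = D8 B9.
Leading byte 0xD8 = 11011000 matches 110xxxxx → 2-byte sequence.
Byte 1: 0xD8 = 11011000, payload 11000 (5 bits).
Byte 2: 0xB9 = 10111001 (10xxxxxx ✓), payload 111001.
Concatenate: 11000111001 = 0x639 (11 bits → U+0639).

U+0639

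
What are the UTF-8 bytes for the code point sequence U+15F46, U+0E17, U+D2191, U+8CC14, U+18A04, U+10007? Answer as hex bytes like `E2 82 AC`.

F0 95 BD 86 E0 B8 97 F3 92 86 91 F2 8C B0 94 F0 98 A8 84 F0 90 80 87

U+15F46: 4-byte form → F0 95 BD 86.
U+0E17: 3-byte form → E0 B8 97.
U+D2191: 4-byte form → F3 92 86 91.
U+8CC14: 4-byte form → F2 8C B0 94.
U+18A04: 4-byte form → F0 98 A8 84.
U+10007: 4-byte form → F0 90 80 87.
Concatenated (23 bytes): F0 95 BD 86 E0 B8 97 F3 92 86 91 F2 8C B0 94 F0 98 A8 84 F0 90 80 87.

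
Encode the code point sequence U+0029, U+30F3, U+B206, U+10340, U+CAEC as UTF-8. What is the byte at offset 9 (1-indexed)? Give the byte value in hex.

0x90

1-indexed offset 9 is 0-indexed offset 8.
U+0029 → 1-byte form 29 at offsets 0–0.
U+30F3 → 3-byte form E3 83 B3 at offsets 1–3.
U+B206 → 3-byte form EB 88 86 at offsets 4–6.
U+10340 → 4-byte form F0 90 8D 80 at offsets 7–10.
Offset 8 falls in char 4's range; it's byte 2 of F0 90 8D 80 = 0x90.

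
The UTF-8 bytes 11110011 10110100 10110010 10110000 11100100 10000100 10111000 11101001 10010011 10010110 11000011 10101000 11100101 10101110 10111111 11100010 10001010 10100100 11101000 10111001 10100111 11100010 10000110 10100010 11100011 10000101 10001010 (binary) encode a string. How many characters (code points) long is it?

9

Byte at offset 0: 0xF3 = 11110011 → 4-byte char (#1). Advance 4.
Byte at offset 4: 0xE4 = 11100100 → 3-byte char (#2). Advance 3.
Byte at offset 7: 0xE9 = 11101001 → 3-byte char (#3). Advance 3.
Byte at offset 10: 0xC3 = 11000011 → 2-byte char (#4). Advance 2.
Byte at offset 12: 0xE5 = 11100101 → 3-byte char (#5). Advance 3.
Byte at offset 15: 0xE2 = 11100010 → 3-byte char (#6). Advance 3.
Byte at offset 18: 0xE8 = 11101000 → 3-byte char (#7). Advance 3.
Byte at offset 21: 0xE2 = 11100010 → 3-byte char (#8). Advance 3.
Byte at offset 24: 0xE3 = 11100011 → 3-byte char (#9). Advance 3.
Reached end at offset 27 after 9 code points.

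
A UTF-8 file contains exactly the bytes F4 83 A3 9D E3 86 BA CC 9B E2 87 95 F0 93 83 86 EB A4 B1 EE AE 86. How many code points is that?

7

Byte at offset 0: 0xF4 = 11110100 → 4-byte char (#1). Advance 4.
Byte at offset 4: 0xE3 = 11100011 → 3-byte char (#2). Advance 3.
Byte at offset 7: 0xCC = 11001100 → 2-byte char (#3). Advance 2.
Byte at offset 9: 0xE2 = 11100010 → 3-byte char (#4). Advance 3.
Byte at offset 12: 0xF0 = 11110000 → 4-byte char (#5). Advance 4.
Byte at offset 16: 0xEB = 11101011 → 3-byte char (#6). Advance 3.
Byte at offset 19: 0xEE = 11101110 → 3-byte char (#7). Advance 3.
Reached end at offset 22 after 7 code points.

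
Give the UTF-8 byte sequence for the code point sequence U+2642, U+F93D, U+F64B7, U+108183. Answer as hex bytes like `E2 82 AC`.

E2 99 82 EF A4 BD F3 B6 92 B7 F4 88 86 83

U+2642: 3-byte form → E2 99 82.
U+F93D: 3-byte form → EF A4 BD.
U+F64B7: 4-byte form → F3 B6 92 B7.
U+108183: 4-byte form → F4 88 86 83.
Concatenated (14 bytes): E2 99 82 EF A4 BD F3 B6 92 B7 F4 88 86 83.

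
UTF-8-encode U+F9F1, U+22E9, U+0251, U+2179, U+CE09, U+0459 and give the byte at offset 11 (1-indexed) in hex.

1-indexed offset 11 is 0-indexed offset 10.
U+F9F1 → 3-byte form EF A7 B1 at offsets 0–2.
U+22E9 → 3-byte form E2 8B A9 at offsets 3–5.
U+0251 → 2-byte form C9 91 at offsets 6–7.
U+2179 → 3-byte form E2 85 B9 at offsets 8–10.
Offset 10 falls in char 4's range; it's byte 3 of E2 85 B9 = 0xB9.

0xB9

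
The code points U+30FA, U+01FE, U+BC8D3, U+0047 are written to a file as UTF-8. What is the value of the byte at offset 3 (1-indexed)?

1-indexed offset 3 is 0-indexed offset 2.
U+30FA → 3-byte form E3 83 BA at offsets 0–2.
Offset 2 falls in char 1's range; it's byte 3 of E3 83 BA = 0xBA.

0xBA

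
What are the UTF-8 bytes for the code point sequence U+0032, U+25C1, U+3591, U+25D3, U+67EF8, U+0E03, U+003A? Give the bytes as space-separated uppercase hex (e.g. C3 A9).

U+0032: 1-byte form → 32.
U+25C1: 3-byte form → E2 97 81.
U+3591: 3-byte form → E3 96 91.
U+25D3: 3-byte form → E2 97 93.
U+67EF8: 4-byte form → F1 A7 BB B8.
U+0E03: 3-byte form → E0 B8 83.
U+003A: 1-byte form → 3A.
Concatenated (18 bytes): 32 E2 97 81 E3 96 91 E2 97 93 F1 A7 BB B8 E0 B8 83 3A.

32 E2 97 81 E3 96 91 E2 97 93 F1 A7 BB B8 E0 B8 83 3A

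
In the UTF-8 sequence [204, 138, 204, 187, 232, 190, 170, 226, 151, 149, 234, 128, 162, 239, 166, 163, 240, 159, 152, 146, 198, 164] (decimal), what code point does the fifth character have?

U+A022

Offset 0: leading byte 0xCC = 11001100 → 2-byte char #1 = CC 8A.
Offset 2: leading byte 0xCC = 11001100 → 2-byte char #2 = CC BB.
Offset 4: leading byte 0xE8 = 11101000 → 3-byte char #3 = E8 BE AA.
Offset 7: leading byte 0xE2 = 11100010 → 3-byte char #4 = E2 97 95.
Offset 10: leading byte 0xEA = 11101010 → 3-byte char #5 = EA 80 A2.
Leading byte 0xEA = 11101010 matches 1110xxxx → 3-byte sequence.
Byte 1: 0xEA = 11101010, payload 1010 (4 bits).
Byte 2: 0x80 = 10000000 (10xxxxxx ✓), payload 000000.
Byte 3: 0xA2 = 10100010 (10xxxxxx ✓), payload 100010.
Concatenate: 1010000000100010 = 0xA022 (16 bits → U+A022).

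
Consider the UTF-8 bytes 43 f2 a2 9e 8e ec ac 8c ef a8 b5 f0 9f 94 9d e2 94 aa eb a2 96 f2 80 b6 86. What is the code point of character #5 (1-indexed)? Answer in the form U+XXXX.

Offset 0: leading byte 0x43 = 01000011 → 1-byte char #1 = 43.
Offset 1: leading byte 0xF2 = 11110010 → 4-byte char #2 = F2 A2 9E 8E.
Offset 5: leading byte 0xEC = 11101100 → 3-byte char #3 = EC AC 8C.
Offset 8: leading byte 0xEF = 11101111 → 3-byte char #4 = EF A8 B5.
Offset 11: leading byte 0xF0 = 11110000 → 4-byte char #5 = F0 9F 94 9D.
Leading byte 0xF0 = 11110000 matches 11110xxx → 4-byte sequence.
Byte 1: 0xF0 = 11110000, payload 000 (3 bits).
Byte 2: 0x9F = 10011111 (10xxxxxx ✓), payload 011111.
Byte 3: 0x94 = 10010100 (10xxxxxx ✓), payload 010100.
Byte 4: 0x9D = 10011101 (10xxxxxx ✓), payload 011101.
Concatenate: 000011111010100011101 = 0x1F51D (21 bits → U+1F51D).

U+1F51D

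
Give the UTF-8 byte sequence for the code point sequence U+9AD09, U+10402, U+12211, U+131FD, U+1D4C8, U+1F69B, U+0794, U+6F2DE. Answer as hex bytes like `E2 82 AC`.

F2 9A B4 89 F0 90 90 82 F0 92 88 91 F0 93 87 BD F0 9D 93 88 F0 9F 9A 9B DE 94 F1 AF 8B 9E

U+9AD09: 4-byte form → F2 9A B4 89.
U+10402: 4-byte form → F0 90 90 82.
U+12211: 4-byte form → F0 92 88 91.
U+131FD: 4-byte form → F0 93 87 BD.
U+1D4C8: 4-byte form → F0 9D 93 88.
U+1F69B: 4-byte form → F0 9F 9A 9B.
U+0794: 2-byte form → DE 94.
U+6F2DE: 4-byte form → F1 AF 8B 9E.
Concatenated (30 bytes): F2 9A B4 89 F0 90 90 82 F0 92 88 91 F0 93 87 BD F0 9D 93 88 F0 9F 9A 9B DE 94 F1 AF 8B 9E.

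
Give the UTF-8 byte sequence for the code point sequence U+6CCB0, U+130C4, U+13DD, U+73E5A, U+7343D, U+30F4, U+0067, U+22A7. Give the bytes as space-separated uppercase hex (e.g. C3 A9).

F1 AC B2 B0 F0 93 83 84 E1 8F 9D F1 B3 B9 9A F1 B3 90 BD E3 83 B4 67 E2 8A A7

U+6CCB0: 4-byte form → F1 AC B2 B0.
U+130C4: 4-byte form → F0 93 83 84.
U+13DD: 3-byte form → E1 8F 9D.
U+73E5A: 4-byte form → F1 B3 B9 9A.
U+7343D: 4-byte form → F1 B3 90 BD.
U+30F4: 3-byte form → E3 83 B4.
U+0067: 1-byte form → 67.
U+22A7: 3-byte form → E2 8A A7.
Concatenated (26 bytes): F1 AC B2 B0 F0 93 83 84 E1 8F 9D F1 B3 B9 9A F1 B3 90 BD E3 83 B4 67 E2 8A A7.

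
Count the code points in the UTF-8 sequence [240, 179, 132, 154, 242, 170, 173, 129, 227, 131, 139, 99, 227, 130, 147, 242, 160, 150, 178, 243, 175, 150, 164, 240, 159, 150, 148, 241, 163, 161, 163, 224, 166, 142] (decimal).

Byte at offset 0: 0xF0 = 11110000 → 4-byte char (#1). Advance 4.
Byte at offset 4: 0xF2 = 11110010 → 4-byte char (#2). Advance 4.
Byte at offset 8: 0xE3 = 11100011 → 3-byte char (#3). Advance 3.
Byte at offset 11: 0x63 = 01100011 → 1-byte char (#4). Advance 1.
Byte at offset 12: 0xE3 = 11100011 → 3-byte char (#5). Advance 3.
Byte at offset 15: 0xF2 = 11110010 → 4-byte char (#6). Advance 4.
Byte at offset 19: 0xF3 = 11110011 → 4-byte char (#7). Advance 4.
Byte at offset 23: 0xF0 = 11110000 → 4-byte char (#8). Advance 4.
Byte at offset 27: 0xF1 = 11110001 → 4-byte char (#9). Advance 4.
Byte at offset 31: 0xE0 = 11100000 → 3-byte char (#10). Advance 3.
Reached end at offset 34 after 10 code points.

10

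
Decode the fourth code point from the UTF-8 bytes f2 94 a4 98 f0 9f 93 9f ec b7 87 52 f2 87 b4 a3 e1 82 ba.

U+0052

Offset 0: leading byte 0xF2 = 11110010 → 4-byte char #1 = F2 94 A4 98.
Offset 4: leading byte 0xF0 = 11110000 → 4-byte char #2 = F0 9F 93 9F.
Offset 8: leading byte 0xEC = 11101100 → 3-byte char #3 = EC B7 87.
Offset 11: leading byte 0x52 = 01010010 → 1-byte char #4 = 52.
Leading byte 0x52 = 01010010 matches 0xxxxxxx → 1-byte sequence.
Byte 1: 0x52 = 01010010, payload 1010010 (7 bits).
Concatenate: 1010010 = 0x52 (7 bits → U+0052).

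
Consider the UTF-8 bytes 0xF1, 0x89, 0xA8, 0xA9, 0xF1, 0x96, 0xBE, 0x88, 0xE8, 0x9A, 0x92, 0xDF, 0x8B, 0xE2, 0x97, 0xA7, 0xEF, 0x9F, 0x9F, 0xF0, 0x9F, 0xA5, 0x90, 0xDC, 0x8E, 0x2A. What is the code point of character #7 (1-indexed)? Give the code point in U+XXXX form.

U+1F950

Offset 0: leading byte 0xF1 = 11110001 → 4-byte char #1 = F1 89 A8 A9.
Offset 4: leading byte 0xF1 = 11110001 → 4-byte char #2 = F1 96 BE 88.
Offset 8: leading byte 0xE8 = 11101000 → 3-byte char #3 = E8 9A 92.
Offset 11: leading byte 0xDF = 11011111 → 2-byte char #4 = DF 8B.
Offset 13: leading byte 0xE2 = 11100010 → 3-byte char #5 = E2 97 A7.
Offset 16: leading byte 0xEF = 11101111 → 3-byte char #6 = EF 9F 9F.
Offset 19: leading byte 0xF0 = 11110000 → 4-byte char #7 = F0 9F A5 90.
Leading byte 0xF0 = 11110000 matches 11110xxx → 4-byte sequence.
Byte 1: 0xF0 = 11110000, payload 000 (3 bits).
Byte 2: 0x9F = 10011111 (10xxxxxx ✓), payload 011111.
Byte 3: 0xA5 = 10100101 (10xxxxxx ✓), payload 100101.
Byte 4: 0x90 = 10010000 (10xxxxxx ✓), payload 010000.
Concatenate: 000011111100101010000 = 0x1F950 (21 bits → U+1F950).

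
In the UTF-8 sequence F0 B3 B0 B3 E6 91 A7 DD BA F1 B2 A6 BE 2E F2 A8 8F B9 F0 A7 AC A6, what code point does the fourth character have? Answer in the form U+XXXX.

Offset 0: leading byte 0xF0 = 11110000 → 4-byte char #1 = F0 B3 B0 B3.
Offset 4: leading byte 0xE6 = 11100110 → 3-byte char #2 = E6 91 A7.
Offset 7: leading byte 0xDD = 11011101 → 2-byte char #3 = DD BA.
Offset 9: leading byte 0xF1 = 11110001 → 4-byte char #4 = F1 B2 A6 BE.
Leading byte 0xF1 = 11110001 matches 11110xxx → 4-byte sequence.
Byte 1: 0xF1 = 11110001, payload 001 (3 bits).
Byte 2: 0xB2 = 10110010 (10xxxxxx ✓), payload 110010.
Byte 3: 0xA6 = 10100110 (10xxxxxx ✓), payload 100110.
Byte 4: 0xBE = 10111110 (10xxxxxx ✓), payload 111110.
Concatenate: 001110010100110111110 = 0x729BE (21 bits → U+729BE).

U+729BE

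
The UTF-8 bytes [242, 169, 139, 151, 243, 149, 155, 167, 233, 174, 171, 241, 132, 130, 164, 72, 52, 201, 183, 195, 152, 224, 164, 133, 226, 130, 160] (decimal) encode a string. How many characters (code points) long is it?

10

Byte at offset 0: 0xF2 = 11110010 → 4-byte char (#1). Advance 4.
Byte at offset 4: 0xF3 = 11110011 → 4-byte char (#2). Advance 4.
Byte at offset 8: 0xE9 = 11101001 → 3-byte char (#3). Advance 3.
Byte at offset 11: 0xF1 = 11110001 → 4-byte char (#4). Advance 4.
Byte at offset 15: 0x48 = 01001000 → 1-byte char (#5). Advance 1.
Byte at offset 16: 0x34 = 00110100 → 1-byte char (#6). Advance 1.
Byte at offset 17: 0xC9 = 11001001 → 2-byte char (#7). Advance 2.
Byte at offset 19: 0xC3 = 11000011 → 2-byte char (#8). Advance 2.
Byte at offset 21: 0xE0 = 11100000 → 3-byte char (#9). Advance 3.
Byte at offset 24: 0xE2 = 11100010 → 3-byte char (#10). Advance 3.
Reached end at offset 27 after 10 code points.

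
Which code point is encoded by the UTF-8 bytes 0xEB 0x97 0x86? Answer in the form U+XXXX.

Leading byte 0xEB = 11101011 matches 1110xxxx → 3-byte sequence.
Byte 1: 0xEB = 11101011, payload 1011 (4 bits).
Byte 2: 0x97 = 10010111 (10xxxxxx ✓), payload 010111.
Byte 3: 0x86 = 10000110 (10xxxxxx ✓), payload 000110.
Concatenate: 1011010111000110 = 0xB5C6 (16 bits → U+B5C6).

U+B5C6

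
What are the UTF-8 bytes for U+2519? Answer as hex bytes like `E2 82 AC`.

E2 94 99

U+2519 = 0x2519 = 9497 decimal. In range U+0800–U+FFFF → 3-byte form: 1110xxxx 10xxxxxx 10xxxxxx.
Binary (16 bits): 0010010100011001.
Split 4+6+6: 0010 | 010100 | 011001.
Byte 1: 11100010 = 0xE2.
Byte 2: 10010100 = 0x94.
Byte 3: 10011001 = 0x99.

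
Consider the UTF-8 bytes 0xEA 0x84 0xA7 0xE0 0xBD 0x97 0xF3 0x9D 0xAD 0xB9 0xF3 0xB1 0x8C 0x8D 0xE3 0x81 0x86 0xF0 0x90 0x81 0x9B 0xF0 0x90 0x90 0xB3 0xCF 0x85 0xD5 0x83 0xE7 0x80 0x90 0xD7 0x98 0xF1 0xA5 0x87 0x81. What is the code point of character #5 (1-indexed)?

Offset 0: leading byte 0xEA = 11101010 → 3-byte char #1 = EA 84 A7.
Offset 3: leading byte 0xE0 = 11100000 → 3-byte char #2 = E0 BD 97.
Offset 6: leading byte 0xF3 = 11110011 → 4-byte char #3 = F3 9D AD B9.
Offset 10: leading byte 0xF3 = 11110011 → 4-byte char #4 = F3 B1 8C 8D.
Offset 14: leading byte 0xE3 = 11100011 → 3-byte char #5 = E3 81 86.
Leading byte 0xE3 = 11100011 matches 1110xxxx → 3-byte sequence.
Byte 1: 0xE3 = 11100011, payload 0011 (4 bits).
Byte 2: 0x81 = 10000001 (10xxxxxx ✓), payload 000001.
Byte 3: 0x86 = 10000110 (10xxxxxx ✓), payload 000110.
Concatenate: 0011000001000110 = 0x3046 (16 bits → U+3046).

U+3046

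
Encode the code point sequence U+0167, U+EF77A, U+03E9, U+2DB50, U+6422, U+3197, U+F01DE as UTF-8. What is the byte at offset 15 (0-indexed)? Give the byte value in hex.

U+0167 → 2-byte form C5 A7 at offsets 0–1.
U+EF77A → 4-byte form F3 AF 9D BA at offsets 2–5.
U+03E9 → 2-byte form CF A9 at offsets 6–7.
U+2DB50 → 4-byte form F0 AD AD 90 at offsets 8–11.
U+6422 → 3-byte form E6 90 A2 at offsets 12–14.
U+3197 → 3-byte form E3 86 97 at offsets 15–17.
Offset 15 falls in char 6's range; it's byte 1 of E3 86 97 = 0xE3.

0xE3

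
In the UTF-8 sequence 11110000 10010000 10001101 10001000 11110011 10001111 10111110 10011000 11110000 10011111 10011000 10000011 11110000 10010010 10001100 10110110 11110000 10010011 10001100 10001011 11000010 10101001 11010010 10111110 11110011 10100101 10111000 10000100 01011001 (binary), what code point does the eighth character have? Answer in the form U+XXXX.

U+E5E04

Offset 0: leading byte 0xF0 = 11110000 → 4-byte char #1 = F0 90 8D 88.
Offset 4: leading byte 0xF3 = 11110011 → 4-byte char #2 = F3 8F BE 98.
Offset 8: leading byte 0xF0 = 11110000 → 4-byte char #3 = F0 9F 98 83.
Offset 12: leading byte 0xF0 = 11110000 → 4-byte char #4 = F0 92 8C B6.
Offset 16: leading byte 0xF0 = 11110000 → 4-byte char #5 = F0 93 8C 8B.
Offset 20: leading byte 0xC2 = 11000010 → 2-byte char #6 = C2 A9.
Offset 22: leading byte 0xD2 = 11010010 → 2-byte char #7 = D2 BE.
Offset 24: leading byte 0xF3 = 11110011 → 4-byte char #8 = F3 A5 B8 84.
Leading byte 0xF3 = 11110011 matches 11110xxx → 4-byte sequence.
Byte 1: 0xF3 = 11110011, payload 011 (3 bits).
Byte 2: 0xA5 = 10100101 (10xxxxxx ✓), payload 100101.
Byte 3: 0xB8 = 10111000 (10xxxxxx ✓), payload 111000.
Byte 4: 0x84 = 10000100 (10xxxxxx ✓), payload 000100.
Concatenate: 011100101111000000100 = 0xE5E04 (21 bits → U+E5E04).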